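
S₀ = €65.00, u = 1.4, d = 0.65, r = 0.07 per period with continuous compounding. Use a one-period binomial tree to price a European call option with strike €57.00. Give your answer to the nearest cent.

Risk-neutral probability p = (e^0.07 − 0.65)/(1.4 − 0.65) = 0.4225/0.7500 = 0.5633
Terminal stock prices: S_u = 91, S_d = 42.25
Terminal payoffs (S − K): max(34, 0) = 34, max(-14.75, 0) = 0
Node 0 (S = 65): V_0 = e^(−0.07)·[0.5633·34.0000 + 0.4367·0.0000] = 17.8588

€17.86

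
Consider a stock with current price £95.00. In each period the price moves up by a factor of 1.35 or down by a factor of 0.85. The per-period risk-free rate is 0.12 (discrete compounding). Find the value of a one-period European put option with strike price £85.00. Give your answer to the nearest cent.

£1.75

Risk-neutral probability p = (1 + 0.12 − 0.85)/(1.35 − 0.85) = 0.2700/0.5000 = 0.5400
Terminal stock prices: S_u = 128.2, S_d = 80.75
Terminal payoffs (K − S): max(-43.25, 0) = 0, max(4.25, 0) = 4.25
Node 0 (S = 95): V_0 = 1/1.12·[0.5400·0.0000 + 0.4600·4.2500] = 1.7455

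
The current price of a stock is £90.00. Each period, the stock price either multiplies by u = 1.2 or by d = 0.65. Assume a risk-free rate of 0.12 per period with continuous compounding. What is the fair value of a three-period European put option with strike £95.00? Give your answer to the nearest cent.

£3.91

Risk-neutral probability p = (e^0.12 − 0.65)/(1.2 − 0.65) = 0.4775/0.5500 = 0.8682
Terminal stock prices: S_uuu = 155.5, S_uud = 84.24, S_udd = 45.63, S_ddd = 24.72
Terminal payoffs (K − S): max(-60.52, 0) = 0, max(10.76, 0) = 10.76, max(49.37, 0) = 49.37, max(70.28, 0) = 70.28
Node uu (S = 129.6): V_uu = e^(−0.12)·[0.8682·0.0000 + 0.1318·10.7600] = 1.2580
Node ud (S = 70.2): V_ud = e^(−0.12)·[0.8682·10.7600 + 0.1318·49.3700] = 14.0574
Node dd (S = 38.03): V_dd = e^(−0.12)·[0.8682·49.3700 + 0.1318·70.2837] = 46.2324
Node u (S = 108): V_u = e^(−0.12)·[0.8682·1.2580 + 0.1318·14.0574] = 2.6122
Node d (S = 58.5): V_d = e^(−0.12)·[0.8682·14.0574 + 0.1318·46.2324] = 16.2296
Node 0 (S = 90): V_0 = e^(−0.12)·[0.8682·2.6122 + 0.1318·16.2296] = 3.9090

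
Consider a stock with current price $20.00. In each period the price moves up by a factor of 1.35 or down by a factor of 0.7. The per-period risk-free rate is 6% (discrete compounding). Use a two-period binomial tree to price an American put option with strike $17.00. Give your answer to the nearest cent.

$1.28

Risk-neutral probability p = (1 + 0.06 − 0.7)/(1.35 − 0.7) = 0.3600/0.6500 = 0.5538
Terminal stock prices: S_uu = 36.45, S_ud = 18.9, S_dd = 9.8
Terminal payoffs (K − S): max(-19.45, 0) = 0, max(-1.9, 0) = 0, max(7.2, 0) = 7.2
Node u (S = 27): continuation = 1/1.06·[0.5538·0.0000 + 0.4462·0.0000] = 0.0000; exercise value = 0.0000 ≤ continuation, so V_u = 0.0000
Node d (S = 14): continuation = 1/1.06·[0.5538·0.0000 + 0.4462·7.2000] = 3.0305; exercise value = 3.0000 ≤ continuation, so V_d = 3.0305
Node 0 (S = 20): continuation = 1/1.06·[0.5538·0.0000 + 0.4462·3.0305] = 1.2755; exercise value = 0.0000 ≤ continuation, so V_0 = 1.2755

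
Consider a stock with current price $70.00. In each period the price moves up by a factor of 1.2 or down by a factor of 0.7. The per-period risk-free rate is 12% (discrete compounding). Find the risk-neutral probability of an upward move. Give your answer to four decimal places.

Risk-neutral probability p = (1 + 0.12 − 0.7)/(1.2 − 0.7) = 0.4200/0.5000 = 0.8400

p = 0.8400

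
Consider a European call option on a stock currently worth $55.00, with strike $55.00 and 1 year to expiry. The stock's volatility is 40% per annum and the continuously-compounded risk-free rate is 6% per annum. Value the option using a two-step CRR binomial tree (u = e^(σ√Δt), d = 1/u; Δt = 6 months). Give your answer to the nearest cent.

$9.19

CRR parameters: u = e^(σ√Δt) = e^(0.4·√0.5) = 1.3269, d = 1/u = 0.7536
Per-period rate: rΔt = 0.06·0.5 = 0.03, so R = e^0.03 = 1.0305
Risk-neutral probability p = (e^0.03 − 0.7536)/(1.3269 − 0.7536) = 0.2768/0.5733 = 0.4829
Terminal stock prices: S_uu = 96.84, S_ud = 55, S_dd = 31.24
Terminal payoffs (S − K): max(41.84, 0) = 41.84, max(0, 0) = 0, max(-23.76, 0) = 0
Node u (S = 72.98): V_u = e^(−0.03)·[0.4829·41.8360 + 0.5171·0.0000] = 19.6048
Node d (S = 41.45): V_d = e^(−0.03)·[0.4829·0.0000 + 0.5171·0.0000] = 0.0000
Node 0 (S = 55): V_0 = e^(−0.03)·[0.4829·19.6048 + 0.5171·0.0000] = 9.1870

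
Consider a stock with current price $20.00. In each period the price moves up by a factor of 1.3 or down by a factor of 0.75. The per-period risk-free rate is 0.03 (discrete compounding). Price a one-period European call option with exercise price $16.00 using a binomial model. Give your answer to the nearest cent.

$4.94

Risk-neutral probability p = (1 + 0.03 − 0.75)/(1.3 − 0.75) = 0.2800/0.5500 = 0.5091
Terminal stock prices: S_u = 26, S_d = 15
Terminal payoffs (S − K): max(10, 0) = 10, max(-1, 0) = 0
Node 0 (S = 20): V_0 = 1/1.03·[0.5091·10.0000 + 0.4909·0.0000] = 4.9426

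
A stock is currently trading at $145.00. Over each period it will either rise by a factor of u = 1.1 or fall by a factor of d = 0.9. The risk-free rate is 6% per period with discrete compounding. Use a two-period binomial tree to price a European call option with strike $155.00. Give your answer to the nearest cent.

Risk-neutral probability p = (1 + 0.06 − 0.9)/(1.1 − 0.9) = 0.1600/0.2000 = 0.8000
Terminal stock prices: S_uu = 175.5, S_ud = 143.6, S_dd = 117.5
Terminal payoffs (S − K): max(20.45, 0) = 20.45, max(-11.45, 0) = 0, max(-37.55, 0) = 0
Node u (S = 159.5): V_u = 1/1.06·[0.8000·20.4500 + 0.2000·0.0000] = 15.4340
Node d (S = 130.5): V_d = 1/1.06·[0.8000·0.0000 + 0.2000·0.0000] = 0.0000
Node 0 (S = 145): V_0 = 1/1.06·[0.8000·15.4340 + 0.2000·0.0000] = 11.6483

$11.65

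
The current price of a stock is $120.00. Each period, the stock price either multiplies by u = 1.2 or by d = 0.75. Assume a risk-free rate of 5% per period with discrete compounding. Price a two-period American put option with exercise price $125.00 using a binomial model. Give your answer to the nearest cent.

Risk-neutral probability p = (1 + 0.05 − 0.75)/(1.2 − 0.75) = 0.3000/0.4500 = 0.6667
Terminal stock prices: S_uu = 172.8, S_ud = 108, S_dd = 67.5
Terminal payoffs (K − S): max(-47.8, 0) = 0, max(17, 0) = 17, max(57.5, 0) = 57.5
Node u (S = 144): continuation = 1/1.05·[0.6667·0.0000 + 0.3333·17.0000] = 5.3968; exercise value = 0.0000 ≤ continuation, so V_u = 5.3968
Node d (S = 90): continuation = 1/1.05·[0.6667·17.0000 + 0.3333·57.5000] = 29.0476; exercise value = 35.0000 > continuation, so V_d = 35.0000 (exercise)
Node 0 (S = 120): continuation = 1/1.05·[0.6667·5.3968 + 0.3333·35.0000] = 14.5377; exercise value = 5.0000 ≤ continuation, so V_0 = 14.5377

$14.54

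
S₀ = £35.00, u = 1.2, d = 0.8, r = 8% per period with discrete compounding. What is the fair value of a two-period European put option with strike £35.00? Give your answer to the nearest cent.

Risk-neutral probability p = (1 + 0.08 − 0.8)/(1.2 − 0.8) = 0.2800/0.4000 = 0.7000
Terminal stock prices: S_uu = 50.4, S_ud = 33.6, S_dd = 22.4
Terminal payoffs (K − S): max(-15.4, 0) = 0, max(1.4, 0) = 1.4, max(12.6, 0) = 12.6
Node u (S = 42): V_u = 1/1.08·[0.7000·0.0000 + 0.3000·1.4000] = 0.3889
Node d (S = 28): V_d = 1/1.08·[0.7000·1.4000 + 0.3000·12.6000] = 4.4074
Node 0 (S = 35): V_0 = 1/1.08·[0.7000·0.3889 + 0.3000·4.4074] = 1.4763

£1.48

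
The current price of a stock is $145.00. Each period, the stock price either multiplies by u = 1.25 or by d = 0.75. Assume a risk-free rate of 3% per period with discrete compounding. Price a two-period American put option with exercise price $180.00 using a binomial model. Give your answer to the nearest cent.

$40.67

Risk-neutral probability p = (1 + 0.03 − 0.75)/(1.25 − 0.75) = 0.2800/0.5000 = 0.5600
Terminal stock prices: S_uu = 226.6, S_ud = 135.9, S_dd = 81.56
Terminal payoffs (K − S): max(-46.56, 0) = 0, max(44.06, 0) = 44.06, max(98.44, 0) = 98.44
Node u (S = 181.2): continuation = 1/1.03·[0.5600·0.0000 + 0.4400·44.0625] = 18.8228; exercise value = 0.0000 ≤ continuation, so V_u = 18.8228
Node d (S = 108.8): continuation = 1/1.03·[0.5600·44.0625 + 0.4400·98.4375] = 66.0073; exercise value = 71.2500 > continuation, so V_d = 71.2500 (exercise)
Node 0 (S = 145): continuation = 1/1.03·[0.5600·18.8228 + 0.4400·71.2500] = 40.6707; exercise value = 35.0000 ≤ continuation, so V_0 = 40.6707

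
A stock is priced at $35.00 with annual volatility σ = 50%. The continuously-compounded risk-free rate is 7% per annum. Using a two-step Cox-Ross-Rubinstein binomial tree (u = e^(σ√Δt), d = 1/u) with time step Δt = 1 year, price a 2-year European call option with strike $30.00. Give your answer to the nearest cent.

CRR parameters: u = e^(σ√Δt) = e^(0.5·√1) = 1.6487, d = 1/u = 0.6065
Per-period rate: rΔt = 0.07·1 = 0.07, so R = e^0.07 = 1.0725
Risk-neutral probability p = (e^0.07 − 0.6065)/(1.6487 − 0.6065) = 0.4660/1.0422 = 0.4471
Terminal stock prices: S_uu = 95.14, S_ud = 35, S_dd = 12.88
Terminal payoffs (S − K): max(65.14, 0) = 65.14, max(5, 0) = 5, max(-17.12, 0) = 0
Node u (S = 57.71): V_u = e^(−0.07)·[0.4471·65.1399 + 0.5529·5.0000] = 29.7334
Node d (S = 21.23): V_d = e^(−0.07)·[0.4471·5.0000 + 0.5529·0.0000] = 2.0844
Node 0 (S = 35): V_0 = e^(−0.07)·[0.4471·29.7334 + 0.5529·2.0844] = 13.4700

$13.47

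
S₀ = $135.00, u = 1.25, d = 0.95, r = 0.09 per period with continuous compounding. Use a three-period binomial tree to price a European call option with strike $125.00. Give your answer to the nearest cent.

$40.57

Risk-neutral probability p = (e^0.09 − 0.95)/(1.25 − 0.95) = 0.1442/0.3000 = 0.4806
Terminal stock prices: S_uuu = 263.7, S_uud = 200.4, S_udd = 152.3, S_ddd = 115.7
Terminal payoffs (S − K): max(138.7, 0) = 138.7, max(75.39, 0) = 75.39, max(27.3, 0) = 27.3, max(-9.254, 0) = 0
Node uu (S = 210.9): V_uu = e^(−0.09)·[0.4806·138.6719 + 0.5194·75.3906] = 96.6961
Node ud (S = 160.3): V_ud = e^(−0.09)·[0.4806·75.3906 + 0.5194·27.2969] = 46.0711
Node dd (S = 121.8): V_dd = e^(−0.09)·[0.4806·27.2969 + 0.5194·0.0000] = 11.9893
Node u (S = 168.8): V_u = e^(−0.09)·[0.4806·96.6961 + 0.5194·46.0711] = 64.3412
Node d (S = 128.2): V_d = e^(−0.09)·[0.4806·46.0711 + 0.5194·11.9893] = 25.9267
Node 0 (S = 135): V_0 = e^(−0.09)·[0.4806·64.3412 + 0.5194·25.9267] = 40.5676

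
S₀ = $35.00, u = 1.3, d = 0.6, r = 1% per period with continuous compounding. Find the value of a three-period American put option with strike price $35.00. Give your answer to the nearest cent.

Risk-neutral probability p = (e^0.01 − 0.6)/(1.3 − 0.6) = 0.4101/0.7000 = 0.5858
Terminal stock prices: S_uuu = 76.89, S_uud = 35.49, S_udd = 16.38, S_ddd = 7.56
Terminal payoffs (K − S): max(-41.89, 0) = 0, max(-0.49, 0) = 0, max(18.62, 0) = 18.62, max(27.44, 0) = 27.44
Node uu (S = 59.15): continuation = e^(−0.01)·[0.5858·0.0000 + 0.4142·0.0000] = 0.0000; exercise value = 0.0000 ≤ continuation, so V_uu = 0.0000
Node ud (S = 27.3): continuation = e^(−0.01)·[0.5858·0.0000 + 0.4142·18.6200] = 7.6359; exercise value = 7.7000 > continuation, so V_ud = 7.7000 (exercise)
Node dd (S = 12.6): continuation = e^(−0.01)·[0.5858·18.6200 + 0.4142·27.4400] = 22.0517; exercise value = 22.4000 > continuation, so V_dd = 22.4000 (exercise)
Node u (S = 45.5): continuation = e^(−0.01)·[0.5858·0.0000 + 0.4142·7.7000] = 3.1577; exercise value = 0.0000 ≤ continuation, so V_u = 3.1577
Node d (S = 21): continuation = e^(−0.01)·[0.5858·7.7000 + 0.4142·22.4000] = 13.6517; exercise value = 14.0000 > continuation, so V_d = 14.0000 (exercise)
Node 0 (S = 35): continuation = e^(−0.01)·[0.5858·3.1577 + 0.4142·14.0000] = 7.5726; exercise value = 0.0000 ≤ continuation, so V_0 = 7.5726

$7.57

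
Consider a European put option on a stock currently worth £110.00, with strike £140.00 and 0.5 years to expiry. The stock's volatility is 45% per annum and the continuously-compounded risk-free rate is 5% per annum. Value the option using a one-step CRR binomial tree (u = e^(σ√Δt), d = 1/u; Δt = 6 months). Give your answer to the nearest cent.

£31.58

CRR parameters: u = e^(σ√Δt) = e^(0.45·√0.5) = 1.3746, d = 1/u = 0.7275
Per-period rate: rΔt = 0.05·0.5 = 0.025, so R = e^0.025 = 1.0253
Risk-neutral probability p = (e^0.025 − 0.7275)/(1.3746 − 0.7275) = 0.2979/0.6472 = 0.4602
Terminal stock prices: S_u = 151.2, S_d = 80.02
Terminal payoffs (K − S): max(-11.21, 0) = 0, max(59.98, 0) = 59.98
Node 0 (S = 110): V_0 = e^(−0.025)·[0.4602·0.0000 + 0.5398·59.9795] = 31.5758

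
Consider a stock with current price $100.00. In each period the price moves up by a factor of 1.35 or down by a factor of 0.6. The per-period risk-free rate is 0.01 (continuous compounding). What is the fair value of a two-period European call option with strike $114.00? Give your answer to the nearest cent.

Risk-neutral probability p = (e^0.01 − 0.6)/(1.35 − 0.6) = 0.4101/0.7500 = 0.5467
Terminal stock prices: S_uu = 182.3, S_ud = 81, S_dd = 36
Terminal payoffs (S − K): max(68.25, 0) = 68.25, max(-33, 0) = 0, max(-78, 0) = 0
Node u (S = 135): V_u = e^(−0.01)·[0.5467·68.2500 + 0.4533·0.0000] = 36.9433
Node d (S = 60): V_d = e^(−0.01)·[0.5467·0.0000 + 0.4533·0.0000] = 0.0000
Node 0 (S = 100): V_0 = e^(−0.01)·[0.5467·36.9433 + 0.4533·0.0000] = 19.9972

$20.00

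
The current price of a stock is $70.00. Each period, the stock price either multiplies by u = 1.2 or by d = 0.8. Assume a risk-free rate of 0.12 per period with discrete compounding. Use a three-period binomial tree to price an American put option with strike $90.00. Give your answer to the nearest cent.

Risk-neutral probability p = (1 + 0.12 − 0.8)/(1.2 − 0.8) = 0.3200/0.4000 = 0.8000
Terminal stock prices: S_uuu = 121, S_uud = 80.64, S_udd = 53.76, S_ddd = 35.84
Terminal payoffs (K − S): max(-30.96, 0) = 0, max(9.36, 0) = 9.36, max(36.24, 0) = 36.24, max(54.16, 0) = 54.16
Node uu (S = 100.8): continuation = 1/1.12·[0.8000·0.0000 + 0.2000·9.3600] = 1.6714; exercise value = 0.0000 ≤ continuation, so V_uu = 1.6714
Node ud (S = 67.2): continuation = 1/1.12·[0.8000·9.3600 + 0.2000·36.2400] = 13.1571; exercise value = 22.8000 > continuation, so V_ud = 22.8000 (exercise)
Node dd (S = 44.8): continuation = 1/1.12·[0.8000·36.2400 + 0.2000·54.1600] = 35.5571; exercise value = 45.2000 > continuation, so V_dd = 45.2000 (exercise)
Node u (S = 84): continuation = 1/1.12·[0.8000·1.6714 + 0.2000·22.8000] = 5.2653; exercise value = 6.0000 > continuation, so V_u = 6.0000 (exercise)
Node d (S = 56): continuation = 1/1.12·[0.8000·22.8000 + 0.2000·45.2000] = 24.3571; exercise value = 34.0000 > continuation, so V_d = 34.0000 (exercise)
Node 0 (S = 70): continuation = 1/1.12·[0.8000·6.0000 + 0.2000·34.0000] = 10.3571; exercise value = 20.0000 > continuation, so V_0 = 20.0000 (exercise)

$20.00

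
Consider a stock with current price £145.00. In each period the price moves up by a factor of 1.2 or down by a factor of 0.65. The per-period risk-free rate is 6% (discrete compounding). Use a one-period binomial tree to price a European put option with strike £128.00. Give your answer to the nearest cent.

£8.10

Risk-neutral probability p = (1 + 0.06 − 0.65)/(1.2 − 0.65) = 0.4100/0.5500 = 0.7455
Terminal stock prices: S_u = 174, S_d = 94.25
Terminal payoffs (K − S): max(-46, 0) = 0, max(33.75, 0) = 33.75
Node 0 (S = 145): V_0 = 1/1.06·[0.7455·0.0000 + 0.2545·33.7500] = 8.1046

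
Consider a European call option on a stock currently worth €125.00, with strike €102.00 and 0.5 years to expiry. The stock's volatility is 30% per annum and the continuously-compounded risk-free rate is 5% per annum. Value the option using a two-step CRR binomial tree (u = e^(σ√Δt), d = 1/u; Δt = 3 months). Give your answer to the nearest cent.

CRR parameters: u = e^(σ√Δt) = e^(0.3·√0.25) = 1.1618, d = 1/u = 0.8607
Per-period rate: rΔt = 0.05·0.25 = 0.0125, so R = e^0.0125 = 1.0126
Risk-neutral probability p = (e^0.0125 − 0.8607)/(1.1618 − 0.8607) = 0.1519/0.3011 = 0.5043
Terminal stock prices: S_uu = 168.7, S_ud = 125, S_dd = 92.6
Terminal payoffs (S − K): max(66.73, 0) = 66.73, max(23, 0) = 23, max(-9.398, 0) = 0
Node u (S = 145.2): V_u = e^(−0.0125)·[0.5043·66.7324 + 0.4957·23.0000] = 44.4963
Node d (S = 107.6): V_d = e^(−0.0125)·[0.5043·23.0000 + 0.4957·0.0000] = 11.4558
Node 0 (S = 125): V_0 = e^(−0.0125)·[0.5043·44.4963 + 0.4957·11.4558] = 27.7702

€27.77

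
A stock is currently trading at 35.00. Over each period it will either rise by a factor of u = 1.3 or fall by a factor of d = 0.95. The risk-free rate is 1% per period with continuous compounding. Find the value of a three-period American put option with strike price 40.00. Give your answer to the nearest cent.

5.66

Risk-neutral probability p = (e^0.01 − 0.95)/(1.3 − 0.95) = 0.0601/0.3500 = 0.1716
Terminal stock prices: S_uuu = 76.89, S_uud = 56.19, S_udd = 41.06, S_ddd = 30.01
Terminal payoffs (K − S): max(-36.89, 0) = 0, max(-16.19, 0) = 0, max(-1.064, 0) = 0, max(9.992, 0) = 9.992
Node uu (S = 59.15): continuation = e^(−0.01)·[0.1716·0.0000 + 0.8284·0.0000] = 0.0000; exercise value = 0.0000 ≤ continuation, so V_uu = 0.0000
Node ud (S = 43.23): continuation = e^(−0.01)·[0.1716·0.0000 + 0.8284·0.0000] = 0.0000; exercise value = 0.0000 ≤ continuation, so V_ud = 0.0000
Node dd (S = 31.59): continuation = e^(−0.01)·[0.1716·0.0000 + 0.8284·9.9919] = 8.1952; exercise value = 8.4125 > continuation, so V_dd = 8.4125 (exercise)
Node u (S = 45.5): continuation = e^(−0.01)·[0.1716·0.0000 + 0.8284·0.0000] = 0.0000; exercise value = 0.0000 ≤ continuation, so V_u = 0.0000
Node d (S = 33.25): continuation = e^(−0.01)·[0.1716·0.0000 + 0.8284·8.4125] = 6.8998; exercise value = 6.7500 ≤ continuation, so V_d = 6.8998
Node 0 (S = 35): continuation = e^(−0.01)·[0.1716·0.0000 + 0.8284·6.8998] = 5.6591; exercise value = 5.0000 ≤ continuation, so V_0 = 5.6591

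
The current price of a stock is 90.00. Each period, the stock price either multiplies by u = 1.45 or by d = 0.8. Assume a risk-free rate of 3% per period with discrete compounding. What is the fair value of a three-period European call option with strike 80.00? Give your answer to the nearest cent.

25.16

Risk-neutral probability p = (1 + 0.03 − 0.8)/(1.45 − 0.8) = 0.2300/0.6500 = 0.3538
Terminal stock prices: S_uuu = 274.4, S_uud = 151.4, S_udd = 83.52, S_ddd = 46.08
Terminal payoffs (S − K): max(194.4, 0) = 194.4, max(71.38, 0) = 71.38, max(3.52, 0) = 3.52, max(-33.92, 0) = 0
Node uu (S = 189.2): V_uu = 1/1.03·[0.3538·194.3762 + 0.6462·71.3800] = 111.5551
Node ud (S = 104.4): V_ud = 1/1.03·[0.3538·71.3800 + 0.6462·3.5200] = 26.7301
Node dd (S = 57.6): V_dd = 1/1.03·[0.3538·3.5200 + 0.6462·0.0000] = 1.2093
Node u (S = 130.5): V_u = 1/1.03·[0.3538·111.5551 + 0.6462·26.7301] = 55.0923
Node d (S = 72): V_d = 1/1.03·[0.3538·26.7301 + 0.6462·1.2093] = 9.9415
Node 0 (S = 90): V_0 = 1/1.03·[0.3538·55.0923 + 0.6462·9.9415] = 25.1630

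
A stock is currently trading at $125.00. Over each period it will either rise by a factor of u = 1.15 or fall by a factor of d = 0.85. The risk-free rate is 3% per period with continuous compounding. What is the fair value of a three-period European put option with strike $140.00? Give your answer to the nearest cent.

$13.12

Risk-neutral probability p = (e^0.03 − 0.85)/(1.15 − 0.85) = 0.1805/0.3000 = 0.6015
Terminal stock prices: S_uuu = 190.1, S_uud = 140.5, S_udd = 103.9, S_ddd = 76.77
Terminal payoffs (K − S): max(-50.11, 0) = 0, max(-0.5156, 0) = 0, max(36.14, 0) = 36.14, max(63.23, 0) = 63.23
Node uu (S = 165.3): V_uu = e^(−0.03)·[0.6015·0.0000 + 0.3985·0.0000] = 0.0000
Node ud (S = 122.2): V_ud = e^(−0.03)·[0.6015·0.0000 + 0.3985·36.1406] = 13.9759
Node dd (S = 90.31): V_dd = e^(−0.03)·[0.6015·36.1406 + 0.3985·63.2344] = 45.5499
Node u (S = 143.8): V_u = e^(−0.03)·[0.6015·0.0000 + 0.3985·13.9759] = 5.4046
Node d (S = 106.2): V_d = e^(−0.03)·[0.6015·13.9759 + 0.3985·45.5499] = 25.7727
Node 0 (S = 125): V_0 = e^(−0.03)·[0.6015·5.4046 + 0.3985·25.7727] = 13.1214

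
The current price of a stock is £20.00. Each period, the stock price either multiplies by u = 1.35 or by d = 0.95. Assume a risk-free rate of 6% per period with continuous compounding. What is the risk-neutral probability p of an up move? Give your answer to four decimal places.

Risk-neutral probability p = (e^0.06 − 0.95)/(1.35 − 0.95) = 0.1118/0.4000 = 0.2796

p = 0.2796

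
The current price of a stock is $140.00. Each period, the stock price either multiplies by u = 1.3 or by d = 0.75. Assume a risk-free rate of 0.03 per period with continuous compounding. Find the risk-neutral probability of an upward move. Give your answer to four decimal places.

Risk-neutral probability p = (e^0.03 − 0.75)/(1.3 − 0.75) = 0.2805/0.5500 = 0.5099

p = 0.5099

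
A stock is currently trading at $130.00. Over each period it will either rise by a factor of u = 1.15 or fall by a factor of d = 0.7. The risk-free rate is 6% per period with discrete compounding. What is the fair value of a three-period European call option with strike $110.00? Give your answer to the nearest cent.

Risk-neutral probability p = (1 + 0.06 − 0.7)/(1.15 − 0.7) = 0.3600/0.4500 = 0.8000
Terminal stock prices: S_uuu = 197.7, S_uud = 120.3, S_udd = 73.25, S_ddd = 44.59
Terminal payoffs (S − K): max(87.71, 0) = 87.71, max(10.35, 0) = 10.35, max(-36.75, 0) = 0, max(-65.41, 0) = 0
Node uu (S = 171.9): V_uu = 1/1.06·[0.8000·87.7137 + 0.2000·10.3475] = 68.1514
Node ud (S = 104.6): V_ud = 1/1.06·[0.8000·10.3475 + 0.2000·0.0000] = 7.8094
Node dd (S = 63.7): V_dd = 1/1.06·[0.8000·0.0000 + 0.2000·0.0000] = 0.0000
Node u (S = 149.5): V_u = 1/1.06·[0.8000·68.1514 + 0.2000·7.8094] = 52.9085
Node d (S = 91): V_d = 1/1.06·[0.8000·7.8094 + 0.2000·0.0000] = 5.8939
Node 0 (S = 130): V_0 = 1/1.06·[0.8000·52.9085 + 0.2000·5.8939] = 41.0430

$41.04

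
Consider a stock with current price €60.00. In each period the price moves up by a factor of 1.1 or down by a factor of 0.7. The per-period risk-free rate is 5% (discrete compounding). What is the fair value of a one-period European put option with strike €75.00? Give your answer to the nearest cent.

€11.43

Risk-neutral probability p = (1 + 0.05 − 0.7)/(1.1 − 0.7) = 0.3500/0.4000 = 0.8750
Terminal stock prices: S_u = 66, S_d = 42
Terminal payoffs (K − S): max(9, 0) = 9, max(33, 0) = 33
Node 0 (S = 60): V_0 = 1/1.05·[0.8750·9.0000 + 0.1250·33.0000] = 11.4286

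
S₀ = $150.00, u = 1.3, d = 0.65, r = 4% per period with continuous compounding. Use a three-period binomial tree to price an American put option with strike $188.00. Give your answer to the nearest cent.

$51.20

Risk-neutral probability p = (e^0.04 − 0.65)/(1.3 − 0.65) = 0.3908/0.6500 = 0.6012
Terminal stock prices: S_uuu = 329.6, S_uud = 164.8, S_udd = 82.39, S_ddd = 41.19
Terminal payoffs (K − S): max(-141.6, 0) = 0, max(23.22, 0) = 23.22, max(105.6, 0) = 105.6, max(146.8, 0) = 146.8
Node uu (S = 253.5): continuation = e^(−0.04)·[0.6012·0.0000 + 0.3988·23.2250] = 8.8979; exercise value = 0.0000 ≤ continuation, so V_uu = 8.8979
Node ud (S = 126.8): continuation = e^(−0.04)·[0.6012·23.2250 + 0.3988·105.6125] = 53.8784; exercise value = 61.2500 > continuation, so V_ud = 61.2500 (exercise)
Node dd (S = 63.38): continuation = e^(−0.04)·[0.6012·105.6125 + 0.3988·146.8063] = 117.2534; exercise value = 124.6250 > continuation, so V_dd = 124.6250 (exercise)
Node u (S = 195): continuation = e^(−0.04)·[0.6012·8.8979 + 0.3988·61.2500] = 28.6060; exercise value = 0.0000 ≤ continuation, so V_u = 28.6060
Node d (S = 97.5): continuation = e^(−0.04)·[0.6012·61.2500 + 0.3988·124.6250] = 83.1284; exercise value = 90.5000 > continuation, so V_d = 90.5000 (exercise)
Node 0 (S = 150): continuation = e^(−0.04)·[0.6012·28.6060 + 0.3988·90.5000] = 51.1970; exercise value = 38.0000 ≤ continuation, so V_0 = 51.1970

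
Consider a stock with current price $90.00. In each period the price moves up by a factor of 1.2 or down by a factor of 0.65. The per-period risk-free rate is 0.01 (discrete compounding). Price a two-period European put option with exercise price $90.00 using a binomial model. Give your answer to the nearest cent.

$14.86

Risk-neutral probability p = (1 + 0.01 − 0.65)/(1.2 − 0.65) = 0.3600/0.5500 = 0.6545
Terminal stock prices: S_uu = 129.6, S_ud = 70.2, S_dd = 38.03
Terminal payoffs (K − S): max(-39.6, 0) = 0, max(19.8, 0) = 19.8, max(51.97, 0) = 51.97
Node u (S = 108): V_u = 1/1.01·[0.6545·0.0000 + 0.3455·19.8000] = 6.7723
Node d (S = 58.5): V_d = 1/1.01·[0.6545·19.8000 + 0.3455·51.9750] = 30.6089
Node 0 (S = 90): V_0 = 1/1.01·[0.6545·6.7723 + 0.3455·30.6089] = 14.8582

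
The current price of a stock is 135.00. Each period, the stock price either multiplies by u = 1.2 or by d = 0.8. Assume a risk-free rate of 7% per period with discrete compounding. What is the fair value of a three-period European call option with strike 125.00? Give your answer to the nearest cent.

38.25

Risk-neutral probability p = (1 + 0.07 − 0.8)/(1.2 − 0.8) = 0.2700/0.4000 = 0.6750
Terminal stock prices: S_uuu = 233.3, S_uud = 155.5, S_udd = 103.7, S_ddd = 69.12
Terminal payoffs (S − K): max(108.3, 0) = 108.3, max(30.52, 0) = 30.52, max(-21.32, 0) = 0, max(-55.88, 0) = 0
Node uu (S = 194.4): V_uu = 1/1.07·[0.6750·108.2800 + 0.3250·30.5200] = 77.5776
Node ud (S = 129.6): V_ud = 1/1.07·[0.6750·30.5200 + 0.3250·0.0000] = 19.2533
Node dd (S = 86.4): V_dd = 1/1.07·[0.6750·0.0000 + 0.3250·0.0000] = 0.0000
Node u (S = 162): V_u = 1/1.07·[0.6750·77.5776 + 0.3250·19.2533] = 54.7871
Node d (S = 108): V_d = 1/1.07·[0.6750·19.2533 + 0.3250·0.0000] = 12.1458
Node 0 (S = 135): V_0 = 1/1.07·[0.6750·54.7871 + 0.3250·12.1458] = 38.2511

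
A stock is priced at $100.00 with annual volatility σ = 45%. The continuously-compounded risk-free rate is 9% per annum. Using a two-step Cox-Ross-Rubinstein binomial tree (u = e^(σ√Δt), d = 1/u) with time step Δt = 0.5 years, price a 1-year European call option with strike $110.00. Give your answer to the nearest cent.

$17.49

CRR parameters: u = e^(σ√Δt) = e^(0.45·√0.5) = 1.3746, d = 1/u = 0.7275
Per-period rate: rΔt = 0.09·0.5 = 0.045, so R = e^0.045 = 1.0460
Risk-neutral probability p = (e^0.045 − 0.7275)/(1.3746 − 0.7275) = 0.3186/0.6472 = 0.4922
Terminal stock prices: S_uu = 189, S_ud = 100, S_dd = 52.92
Terminal payoffs (S − K): max(78.97, 0) = 78.97, max(-10, 0) = 0, max(-57.08, 0) = 0
Node u (S = 137.5): V_u = e^(−0.045)·[0.4922·78.9658 + 0.5078·0.0000] = 37.1594
Node d (S = 72.75): V_d = e^(−0.045)·[0.4922·0.0000 + 0.5078·0.0000] = 0.0000
Node 0 (S = 100): V_0 = e^(−0.045)·[0.4922·37.1594 + 0.5078·0.0000] = 17.4863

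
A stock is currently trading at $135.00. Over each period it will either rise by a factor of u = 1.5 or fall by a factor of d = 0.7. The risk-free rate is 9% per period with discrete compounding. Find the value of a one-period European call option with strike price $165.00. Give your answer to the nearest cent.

$16.77

Risk-neutral probability p = (1 + 0.09 − 0.7)/(1.5 − 0.7) = 0.3900/0.8000 = 0.4875
Terminal stock prices: S_u = 202.5, S_d = 94.5
Terminal payoffs (S − K): max(37.5, 0) = 37.5, max(-70.5, 0) = 0
Node 0 (S = 135): V_0 = 1/1.09·[0.4875·37.5000 + 0.5125·0.0000] = 16.7718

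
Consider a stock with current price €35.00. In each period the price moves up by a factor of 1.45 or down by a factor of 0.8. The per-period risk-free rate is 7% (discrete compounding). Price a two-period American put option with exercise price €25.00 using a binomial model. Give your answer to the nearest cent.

€0.78

Risk-neutral probability p = (1 + 0.07 − 0.8)/(1.45 − 0.8) = 0.2700/0.6500 = 0.4154
Terminal stock prices: S_uu = 73.59, S_ud = 40.6, S_dd = 22.4
Terminal payoffs (K − S): max(-48.59, 0) = 0, max(-15.6, 0) = 0, max(2.6, 0) = 2.6
Node u (S = 50.75): continuation = 1/1.07·[0.4154·0.0000 + 0.5846·0.0000] = 0.0000; exercise value = 0.0000 ≤ continuation, so V_u = 0.0000
Node d (S = 28): continuation = 1/1.07·[0.4154·0.0000 + 0.5846·2.6000] = 1.4206; exercise value = 0.0000 ≤ continuation, so V_d = 1.4206
Node 0 (S = 35): continuation = 1/1.07·[0.4154·0.0000 + 0.5846·1.4206] = 0.7762; exercise value = 0.0000 ≤ continuation, so V_0 = 0.7762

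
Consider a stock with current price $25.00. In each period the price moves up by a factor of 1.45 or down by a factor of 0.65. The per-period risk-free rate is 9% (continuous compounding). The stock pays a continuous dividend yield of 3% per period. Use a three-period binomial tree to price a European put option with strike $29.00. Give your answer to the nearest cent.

Per-period risk-free factor R = e^0.09 = 1.0942; dividend-adjusted growth = e^(0.09−0.03) = 1.0618.
Risk-neutral probability p = (1.0618 − 0.65)/(1.45 − 0.65) = 0.4118/0.8000 = 0.5148
Terminal stock prices: S_uuu = 76.22, S_uud = 34.17, S_udd = 15.32, S_ddd = 6.866
Terminal payoffs (K − S): max(-47.22, 0) = 0, max(-5.166, 0) = 0, max(13.68, 0) = 13.68, max(22.13, 0) = 22.13
Node uu (S = 52.56): V_uu = e^(−0.09)·[0.5148·0.0000 + 0.4852·0.0000] = 0.0000
Node ud (S = 23.56): V_ud = e^(−0.09)·[0.5148·0.0000 + 0.4852·13.6844] = 6.0682
Node dd (S = 10.56): V_dd = e^(−0.09)·[0.5148·13.6844 + 0.4852·22.1344] = 16.2537
Node u (S = 36.25): V_u = e^(−0.09)·[0.5148·0.0000 + 0.4852·6.0682] = 2.6909
Node d (S = 16.25): V_d = e^(−0.09)·[0.5148·6.0682 + 0.4852·16.2537] = 10.0626
Node 0 (S = 25): V_0 = e^(−0.09)·[0.5148·2.6909 + 0.4852·10.0626] = 5.7282

$5.73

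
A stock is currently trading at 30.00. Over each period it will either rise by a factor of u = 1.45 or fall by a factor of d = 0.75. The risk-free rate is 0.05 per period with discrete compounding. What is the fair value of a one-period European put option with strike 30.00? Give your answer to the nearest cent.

4.08

Risk-neutral probability p = (1 + 0.05 − 0.75)/(1.45 − 0.75) = 0.3000/0.7000 = 0.4286
Terminal stock prices: S_u = 43.5, S_d = 22.5
Terminal payoffs (K − S): max(-13.5, 0) = 0, max(7.5, 0) = 7.5
Node 0 (S = 30): V_0 = 1/1.05·[0.4286·0.0000 + 0.5714·7.5000] = 4.0816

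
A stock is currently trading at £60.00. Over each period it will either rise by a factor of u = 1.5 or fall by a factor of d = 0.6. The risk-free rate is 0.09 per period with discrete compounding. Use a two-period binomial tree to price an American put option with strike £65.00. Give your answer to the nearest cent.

£14.42

Risk-neutral probability p = (1 + 0.09 − 0.6)/(1.5 − 0.6) = 0.4900/0.9000 = 0.5444
Terminal stock prices: S_uu = 135, S_ud = 54, S_dd = 21.6
Terminal payoffs (K − S): max(-70, 0) = 0, max(11, 0) = 11, max(43.4, 0) = 43.4
Node u (S = 90): continuation = 1/1.09·[0.5444·0.0000 + 0.4556·11.0000] = 4.5973; exercise value = 0.0000 ≤ continuation, so V_u = 4.5973
Node d (S = 36): continuation = 1/1.09·[0.5444·11.0000 + 0.4556·43.4000] = 23.6330; exercise value = 29.0000 > continuation, so V_d = 29.0000 (exercise)
Node 0 (S = 60): continuation = 1/1.09·[0.5444·4.5973 + 0.4556·29.0000] = 14.4166; exercise value = 5.0000 ≤ continuation, so V_0 = 14.4166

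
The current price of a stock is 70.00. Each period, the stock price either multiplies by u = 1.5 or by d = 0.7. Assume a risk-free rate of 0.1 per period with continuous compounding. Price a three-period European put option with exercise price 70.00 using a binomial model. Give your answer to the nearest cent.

Risk-neutral probability p = (e^0.1 − 0.7)/(1.5 − 0.7) = 0.4052/0.8000 = 0.5065
Terminal stock prices: S_uuu = 236.2, S_uud = 110.2, S_udd = 51.45, S_ddd = 24.01
Terminal payoffs (K − S): max(-166.2, 0) = 0, max(-40.25, 0) = 0, max(18.55, 0) = 18.55, max(45.99, 0) = 45.99
Node uu (S = 157.5): V_uu = e^(−0.1)·[0.5065·0.0000 + 0.4935·0.0000] = 0.0000
Node ud (S = 73.5): V_ud = e^(−0.1)·[0.5065·0.0000 + 0.4935·18.5500] = 8.2839
Node dd (S = 34.3): V_dd = e^(−0.1)·[0.5065·18.5500 + 0.4935·45.9900] = 29.0386
Node u (S = 105): V_u = e^(−0.1)·[0.5065·0.0000 + 0.4935·8.2839] = 3.6993
Node d (S = 49): V_d = e^(−0.1)·[0.5065·8.2839 + 0.4935·29.0386] = 16.7640
Node 0 (S = 70): V_0 = e^(−0.1)·[0.5065·3.6993 + 0.4935·16.7640] = 9.1816

9.18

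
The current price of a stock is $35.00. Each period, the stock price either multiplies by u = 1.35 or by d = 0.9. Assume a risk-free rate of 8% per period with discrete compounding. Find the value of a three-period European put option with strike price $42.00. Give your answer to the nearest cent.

$4.10

Risk-neutral probability p = (1 + 0.08 − 0.9)/(1.35 − 0.9) = 0.1800/0.4500 = 0.4000
Terminal stock prices: S_uuu = 86.11, S_uud = 57.41, S_udd = 38.27, S_ddd = 25.52
Terminal payoffs (K − S): max(-44.11, 0) = 0, max(-15.41, 0) = 0, max(3.727, 0) = 3.727, max(16.48, 0) = 16.48
Node uu (S = 63.79): V_uu = 1/1.08·[0.4000·0.0000 + 0.6000·0.0000] = 0.0000
Node ud (S = 42.52): V_ud = 1/1.08·[0.4000·0.0000 + 0.6000·3.7275] = 2.0708
Node dd (S = 28.35): V_dd = 1/1.08·[0.4000·3.7275 + 0.6000·16.4850] = 10.5389
Node u (S = 47.25): V_u = 1/1.08·[0.4000·0.0000 + 0.6000·2.0708] = 1.1505
Node d (S = 31.5): V_d = 1/1.08·[0.4000·2.0708 + 0.6000·10.5389] = 6.6219
Node 0 (S = 35): V_0 = 1/1.08·[0.4000·1.1505 + 0.6000·6.6219] = 4.1049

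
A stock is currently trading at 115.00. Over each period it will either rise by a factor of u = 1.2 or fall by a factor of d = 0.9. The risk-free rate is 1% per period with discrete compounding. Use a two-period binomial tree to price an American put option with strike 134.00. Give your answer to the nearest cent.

Risk-neutral probability p = (1 + 0.01 − 0.9)/(1.2 − 0.9) = 0.1100/0.3000 = 0.3667
Terminal stock prices: S_uu = 165.6, S_ud = 124.2, S_dd = 93.15
Terminal payoffs (K − S): max(-31.6, 0) = 0, max(9.8, 0) = 9.8, max(40.85, 0) = 40.85
Node u (S = 138): continuation = 1/1.01·[0.3667·0.0000 + 0.6333·9.8000] = 6.1452; exercise value = 0.0000 ≤ continuation, so V_u = 6.1452
Node d (S = 103.5): continuation = 1/1.01·[0.3667·9.8000 + 0.6333·40.8500] = 29.1733; exercise value = 30.5000 > continuation, so V_d = 30.5000 (exercise)
Node 0 (S = 115): continuation = 1/1.01·[0.3667·6.1452 + 0.6333·30.5000] = 21.3563; exercise value = 19.0000 ≤ continuation, so V_0 = 21.3563

21.36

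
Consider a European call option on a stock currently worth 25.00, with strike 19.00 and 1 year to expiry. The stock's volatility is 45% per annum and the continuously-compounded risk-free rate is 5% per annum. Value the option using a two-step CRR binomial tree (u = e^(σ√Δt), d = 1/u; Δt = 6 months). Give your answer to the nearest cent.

CRR parameters: u = e^(σ√Δt) = e^(0.45·√0.5) = 1.3746, d = 1/u = 0.7275
Per-period rate: rΔt = 0.05·0.5 = 0.025, so R = e^0.025 = 1.0253
Risk-neutral probability p = (e^0.025 − 0.7275)/(1.3746 − 0.7275) = 0.2979/0.6472 = 0.4602
Terminal stock prices: S_uu = 47.24, S_ud = 25, S_dd = 13.23
Terminal payoffs (S − K): max(28.24, 0) = 28.24, max(6, 0) = 6, max(-5.77, 0) = 0
Node u (S = 34.37): V_u = e^(−0.025)·[0.4602·28.2415 + 0.5398·6.0000] = 15.8353
Node d (S = 18.19): V_d = e^(−0.025)·[0.4602·6.0000 + 0.5398·0.0000] = 2.6932
Node 0 (S = 25): V_0 = e^(−0.025)·[0.4602·15.8353 + 0.5398·2.6932] = 8.5258

8.53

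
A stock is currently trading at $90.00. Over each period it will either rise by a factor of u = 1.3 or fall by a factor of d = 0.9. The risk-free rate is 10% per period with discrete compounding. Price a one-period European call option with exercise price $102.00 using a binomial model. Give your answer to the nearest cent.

Risk-neutral probability p = (1 + 0.1 − 0.9)/(1.3 − 0.9) = 0.2000/0.4000 = 0.5000
Terminal stock prices: S_u = 117, S_d = 81
Terminal payoffs (S − K): max(15, 0) = 15, max(-21, 0) = 0
Node 0 (S = 90): V_0 = 1/1.1·[0.5000·15.0000 + 0.5000·0.0000] = 6.8182

$6.82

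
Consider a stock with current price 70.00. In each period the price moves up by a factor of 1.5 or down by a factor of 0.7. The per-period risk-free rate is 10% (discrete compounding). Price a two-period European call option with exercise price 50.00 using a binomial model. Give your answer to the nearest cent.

Risk-neutral probability p = (1 + 0.1 − 0.7)/(1.5 − 0.7) = 0.4000/0.8000 = 0.5000
Terminal stock prices: S_uu = 157.5, S_ud = 73.5, S_dd = 34.3
Terminal payoffs (S − K): max(107.5, 0) = 107.5, max(23.5, 0) = 23.5, max(-15.7, 0) = 0
Node u (S = 105): V_u = 1/1.1·[0.5000·107.5000 + 0.5000·23.5000] = 59.5455
Node d (S = 49): V_d = 1/1.1·[0.5000·23.5000 + 0.5000·0.0000] = 10.6818
Node 0 (S = 70): V_0 = 1/1.1·[0.5000·59.5455 + 0.5000·10.6818] = 31.9215

31.92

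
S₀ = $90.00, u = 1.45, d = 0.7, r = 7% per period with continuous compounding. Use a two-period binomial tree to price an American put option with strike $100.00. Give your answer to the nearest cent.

$19.24

Risk-neutral probability p = (e^0.07 − 0.7)/(1.45 − 0.7) = 0.3725/0.7500 = 0.4967
Terminal stock prices: S_uu = 189.2, S_ud = 91.35, S_dd = 44.1
Terminal payoffs (K − S): max(-89.22, 0) = 0, max(8.65, 0) = 8.65, max(55.9, 0) = 55.9
Node u (S = 130.5): continuation = e^(−0.07)·[0.4967·0.0000 + 0.5033·8.6500] = 4.0594; exercise value = 0.0000 ≤ continuation, so V_u = 4.0594
Node d (S = 63): continuation = e^(−0.07)·[0.4967·8.6500 + 0.5033·55.9000] = 30.2394; exercise value = 37.0000 > continuation, so V_d = 37.0000 (exercise)
Node 0 (S = 90): continuation = e^(−0.07)·[0.4967·4.0594 + 0.5033·37.0000] = 19.2438; exercise value = 10.0000 ≤ continuation, so V_0 = 19.2438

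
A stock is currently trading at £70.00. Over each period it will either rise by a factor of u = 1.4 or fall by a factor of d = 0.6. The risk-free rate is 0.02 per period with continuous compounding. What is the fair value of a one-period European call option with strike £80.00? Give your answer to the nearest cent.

Risk-neutral probability p = (e^0.02 − 0.6)/(1.4 − 0.6) = 0.4202/0.8000 = 0.5253
Terminal stock prices: S_u = 98, S_d = 42
Terminal payoffs (S − K): max(18, 0) = 18, max(-38, 0) = 0
Node 0 (S = 70): V_0 = e^(−0.02)·[0.5253·18.0000 + 0.4747·0.0000] = 9.2673

£9.27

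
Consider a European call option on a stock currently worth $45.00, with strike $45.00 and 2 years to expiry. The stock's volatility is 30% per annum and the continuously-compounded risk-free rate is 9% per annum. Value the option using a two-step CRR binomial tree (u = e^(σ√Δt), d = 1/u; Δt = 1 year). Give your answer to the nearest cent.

CRR parameters: u = e^(σ√Δt) = e^(0.3·√1) = 1.3499, d = 1/u = 0.7408
Per-period rate: rΔt = 0.09·1 = 0.09, so R = e^0.09 = 1.0942
Risk-neutral probability p = (e^0.09 − 0.7408)/(1.3499 − 0.7408) = 0.3534/0.6090 = 0.5802
Terminal stock prices: S_uu = 82, S_ud = 45, S_dd = 24.7
Terminal payoffs (S − K): max(37, 0) = 37, max(0, 0) = 0, max(-20.3, 0) = 0
Node u (S = 60.74): V_u = e^(−0.09)·[0.5802·36.9953 + 0.4198·0.0000] = 19.6167
Node d (S = 33.34): V_d = e^(−0.09)·[0.5802·0.0000 + 0.4198·0.0000] = 0.0000
Node 0 (S = 45): V_0 = e^(−0.09)·[0.5802·19.6167 + 0.4198·0.0000] = 10.4018

$10.40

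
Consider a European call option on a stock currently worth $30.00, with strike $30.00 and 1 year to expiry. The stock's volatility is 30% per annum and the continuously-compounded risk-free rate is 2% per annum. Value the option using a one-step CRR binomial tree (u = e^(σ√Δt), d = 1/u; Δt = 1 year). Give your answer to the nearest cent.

$4.72

CRR parameters: u = e^(σ√Δt) = e^(0.3·√1) = 1.3499, d = 1/u = 0.7408
Per-period rate: rΔt = 0.02·1 = 0.02, so R = e^0.02 = 1.0202
Risk-neutral probability p = (e^0.02 − 0.7408)/(1.3499 − 0.7408) = 0.2794/0.6090 = 0.4587
Terminal stock prices: S_u = 40.5, S_d = 22.22
Terminal payoffs (S − K): max(10.5, 0) = 10.5, max(-7.775, 0) = 0
Node 0 (S = 30): V_0 = e^(−0.02)·[0.4587·10.4958 + 0.5413·0.0000] = 4.7193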